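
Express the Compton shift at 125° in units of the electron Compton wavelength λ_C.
1.5736 λ_C

The Compton shift formula is:
Δλ = λ_C(1 - cos θ)

Dividing both sides by λ_C:
Δλ/λ_C = 1 - cos θ

For θ = 125°:
Δλ/λ_C = 1 - cos(125°)
Δλ/λ_C = 1 - -0.5736
Δλ/λ_C = 1.5736

This means the shift is 1.5736 × λ_C = 3.8180 pm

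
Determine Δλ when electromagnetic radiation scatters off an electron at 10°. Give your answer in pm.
0.0369 pm

Using the Compton scattering formula:
Δλ = λ_C(1 - cos θ)

where λ_C = h/(m_e·c) ≈ 2.4263 pm is the Compton wavelength of an electron.

For θ = 10°:
cos(10°) = 0.9848
1 - cos(10°) = 0.0152

Δλ = 2.4263 × 0.0152
Δλ = 0.0369 pm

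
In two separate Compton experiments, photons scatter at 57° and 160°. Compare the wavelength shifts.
160° produces the larger shift by a factor of 4.260

Calculate both shifts using Δλ = λ_C(1 - cos θ):

For θ₁ = 57°:
Δλ₁ = 2.4263 × (1 - cos(57°))
Δλ₁ = 2.4263 × 0.4554
Δλ₁ = 1.1048 pm

For θ₂ = 160°:
Δλ₂ = 2.4263 × (1 - cos(160°))
Δλ₂ = 2.4263 × 1.9397
Δλ₂ = 4.7063 pm

The 160° angle produces the larger shift.
Ratio: 4.7063/1.1048 = 4.260

(Intermediate values are shown rounded; full precision is carried through to the final answer.)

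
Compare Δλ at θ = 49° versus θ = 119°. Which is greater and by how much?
119° produces the larger shift by a factor of 4.317

Calculate both shifts using Δλ = λ_C(1 - cos θ):

For θ₁ = 49°:
Δλ₁ = 2.4263 × (1 - cos(49°))
Δλ₁ = 2.4263 × 0.3439
Δλ₁ = 0.8345 pm

For θ₂ = 119°:
Δλ₂ = 2.4263 × (1 - cos(119°))
Δλ₂ = 2.4263 × 1.4848
Δλ₂ = 3.6026 pm

The 119° angle produces the larger shift.
Ratio: 3.6026/0.8345 = 4.317

(Intermediate values are shown rounded; full precision is carried through to the final answer.)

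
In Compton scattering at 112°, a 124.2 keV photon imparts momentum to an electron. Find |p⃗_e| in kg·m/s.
9.6723e-23 kg·m/s

The electron is initially at rest, so by conservation of momentum:
p⃗_e = p⃗₀ − p⃗'  (incident photon momentum minus scattered photon momentum)

Photon momentum magnitudes (p = h/λ = E/c):
λ₀ = hc/E₀ = 9.9826 pm → p₀ = h/λ₀ = 6.6376e-23 kg·m/s
Δλ = λ_C(1 − cos 112°) = 3.3352 pm
λ' = 13.3178 pm → p' = h/λ' = 4.9753e-23 kg·m/s

The scattered photon makes angle θ = 112° with the incident direction, so by the law of cosines:
|p⃗_e|² = p₀² + p'² − 2p₀p'cos θ
|p⃗_e|² = (6.6376e-23)² + (4.9753e-23)² − 2·6.6376e-23·4.9753e-23·cos(112°)
|p⃗_e| = 9.6723e-23 kg·m/s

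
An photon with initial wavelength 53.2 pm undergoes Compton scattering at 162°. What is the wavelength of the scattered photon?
57.9339 pm

Using the Compton scattering formula:
λ' = λ + Δλ = λ + λ_C(1 - cos θ)

Given:
- Initial wavelength λ = 53.2 pm
- Scattering angle θ = 162°
- Compton wavelength λ_C ≈ 2.4263 pm

Calculate the shift:
Δλ = 2.4263 × (1 - cos(162°))
Δλ = 2.4263 × 1.9511
Δλ = 4.7339 pm

Final wavelength:
λ' = 53.2 + 4.7339 = 57.9339 pm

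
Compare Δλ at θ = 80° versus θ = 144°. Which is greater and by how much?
144° produces the larger shift by a factor of 2.189

Calculate both shifts using Δλ = λ_C(1 - cos θ):

For θ₁ = 80°:
Δλ₁ = 2.4263 × (1 - cos(80°))
Δλ₁ = 2.4263 × 0.8264
Δλ₁ = 2.0050 pm

For θ₂ = 144°:
Δλ₂ = 2.4263 × (1 - cos(144°))
Δλ₂ = 2.4263 × 1.8090
Δλ₂ = 4.3892 pm

The 144° angle produces the larger shift.
Ratio: 4.3892/2.0050 = 2.189

(Intermediate values are shown rounded; full precision is carried through to the final answer.)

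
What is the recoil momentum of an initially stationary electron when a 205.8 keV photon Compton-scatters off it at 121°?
1.5653e-22 kg·m/s

The electron is initially at rest, so by conservation of momentum:
p⃗_e = p⃗₀ − p⃗'  (incident photon momentum minus scattered photon momentum)

Photon momentum magnitudes (p = h/λ = E/c):
λ₀ = hc/E₀ = 6.0245 pm → p₀ = h/λ₀ = 1.0999e-22 kg·m/s
Δλ = λ_C(1 − cos 121°) = 3.6760 pm
λ' = 9.7005 pm → p' = h/λ' = 6.8307e-23 kg·m/s

The scattered photon makes angle θ = 121° with the incident direction, so by the law of cosines:
|p⃗_e|² = p₀² + p'² − 2p₀p'cos θ
|p⃗_e|² = (1.0999e-22)² + (6.8307e-23)² − 2·1.0999e-22·6.8307e-23·cos(121°)
|p⃗_e| = 1.5653e-22 kg·m/s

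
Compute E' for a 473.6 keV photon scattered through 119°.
199.3149 keV

First convert energy to wavelength:
λ = hc/E, with hc ≈ 1239.842 keV·pm (i.e. 1239.842 eV·nm)

For E = 473.6 keV = 473600 eV:
λ = 1239.842 keV·pm / 473.6 keV
λ = 2.6179 pm

Calculate the Compton shift:
Δλ = λ_C(1 - cos(119°)) = 2.4263 × 1.4848
Δλ = 3.6026 pm

Final wavelength:
λ' = 2.6179 + 3.6026 = 6.2205 pm

Final energy:
E' = hc/λ' = 1239.842 / 6.2205 = 199.3149 keV

(Intermediate values are shown rounded; full precision is carried through to the final answer.)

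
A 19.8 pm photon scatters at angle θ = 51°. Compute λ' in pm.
20.6994 pm

Using the Compton scattering formula:
λ' = λ + Δλ = λ + λ_C(1 - cos θ)

Given:
- Initial wavelength λ = 19.8 pm
- Scattering angle θ = 51°
- Compton wavelength λ_C ≈ 2.4263 pm

Calculate the shift:
Δλ = 2.4263 × (1 - cos(51°))
Δλ = 2.4263 × 0.3707
Δλ = 0.8994 pm

Final wavelength:
λ' = 19.8 + 0.8994 = 20.6994 pm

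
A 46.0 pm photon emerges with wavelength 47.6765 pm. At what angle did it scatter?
72.00°

First find the wavelength shift:
Δλ = λ' - λ = 47.6765 - 46.0 = 1.6765 pm

Using Δλ = λ_C(1 - cos θ), with λ_C = h/(m_e·c) ≈ 2.42631024 pm:
cos θ = 1 - Δλ/λ_C
cos θ = 1 - 1.6765/2.42631024
cos θ = 0.309033

θ = arccos(0.309033)
θ = 72.00°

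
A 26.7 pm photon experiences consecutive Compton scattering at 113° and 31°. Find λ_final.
30.4209 pm

Apply Compton shift twice:

First scattering at θ₁ = 113°:
Δλ₁ = λ_C(1 - cos(113°))
Δλ₁ = 2.4263 × 1.3907
Δλ₁ = 3.3743 pm

After first scattering:
λ₁ = 26.7 + 3.3743 = 30.0743 pm

Second scattering at θ₂ = 31°:
Δλ₂ = λ_C(1 - cos(31°))
Δλ₂ = 2.4263 × 0.1428
Δλ₂ = 0.3466 pm

Final wavelength:
λ₂ = 30.0743 + 0.3466 = 30.4209 pm

Total shift: Δλ_total = 3.3743 + 0.3466 = 3.7209 pm

(Intermediate values are shown rounded; full precision is carried through to the final answer.)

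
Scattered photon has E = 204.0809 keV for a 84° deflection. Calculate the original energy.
317.7000 keV

Convert final energy to wavelength (hc ≈ 1239.842 keV·pm):
λ' = hc/E' = 1239.842 / 204.0809 = 6.0752 pm

Calculate the Compton shift:
Δλ = λ_C(1 - cos(84°))
Δλ = 2.4263 × (1 - cos(84°))
Δλ = 2.1727 pm

Initial wavelength:
λ = λ' - Δλ = 6.0752 - 2.1727 = 3.9026 pm

Initial energy:
E = hc/λ = 1239.842 / 3.9026 = 317.7000 keV

(Intermediate values are shown rounded; full precision is carried through to the final answer.)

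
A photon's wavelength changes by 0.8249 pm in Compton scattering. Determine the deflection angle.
48.70°

From the Compton formula Δλ = λ_C(1 - cos θ), we can solve for θ:

cos θ = 1 - Δλ/λ_C

Given:
- Δλ = 0.8249 pm
- λ_C = h/(m_e·c) ≈ 2.42631024 pm

cos θ = 1 - 0.8249/2.42631024
cos θ = 1 - 0.339981
cos θ = 0.660019

θ = arccos(0.660019)
θ = 48.70°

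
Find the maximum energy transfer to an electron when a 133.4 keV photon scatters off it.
45.7588 keV

Maximum energy transfer occurs at θ = 180° (backscattering).

Initial photon: E₀ = 133.4 keV → λ₀ = 9.2942 pm

Maximum Compton shift (at 180°):
Δλ_max = 2λ_C = 2 × 2.4263 = 4.8526 pm

Final wavelength:
λ' = 9.2942 + 4.8526 = 14.1468 pm

Minimum photon energy (maximum energy to electron):
E'_min = hc/λ' = 87.6412 keV

Maximum electron kinetic energy:
K_max = E₀ - E'_min = 133.4000 - 87.6412 = 45.7588 keV

(Intermediate values are shown rounded; full precision is carried through to the final answer.)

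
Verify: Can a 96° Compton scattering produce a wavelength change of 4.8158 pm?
No, inconsistent

Calculate the expected shift for θ = 96°:

Δλ_expected = λ_C(1 - cos(96°))
Δλ_expected = 2.4263 × (1 - cos(96°))
Δλ_expected = 2.4263 × 1.1045
Δλ_expected = 2.6799 pm

Given shift: 4.8158 pm
Expected shift: 2.6799 pm
Difference: 2.1358 pm

The values do not match. The given shift corresponds to θ ≈ 170.0°, not 96°.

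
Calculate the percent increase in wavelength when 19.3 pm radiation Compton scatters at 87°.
11.9136%

Calculate the Compton shift:
Δλ = λ_C(1 - cos(87°))
Δλ = 2.4263 × (1 - cos(87°))
Δλ = 2.4263 × 0.9477
Δλ = 2.2993 pm

Percentage change:
(Δλ/λ₀) × 100 = (2.2993/19.3) × 100
= 11.9136%

(Intermediate values are shown rounded; full precision is carried through to the final answer.)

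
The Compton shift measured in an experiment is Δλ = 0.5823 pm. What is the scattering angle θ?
40.54°

From the Compton formula Δλ = λ_C(1 - cos θ), we can solve for θ:

cos θ = 1 - Δλ/λ_C

Given:
- Δλ = 0.5823 pm
- λ_C = h/(m_e·c) ≈ 2.42631024 pm

cos θ = 1 - 0.5823/2.42631024
cos θ = 1 - 0.239994
cos θ = 0.760006

θ = arccos(0.760006)
θ = 40.54°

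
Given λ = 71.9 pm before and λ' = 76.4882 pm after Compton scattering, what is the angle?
153.00°

First find the wavelength shift:
Δλ = λ' - λ = 76.4882 - 71.9 = 4.5882 pm

Using Δλ = λ_C(1 - cos θ), with λ_C = h/(m_e·c) ≈ 2.42631024 pm:
cos θ = 1 - Δλ/λ_C
cos θ = 1 - 4.5882/2.42631024
cos θ = -0.891020

θ = arccos(-0.891020)
θ = 153.00°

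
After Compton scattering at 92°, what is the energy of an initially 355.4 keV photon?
206.6552 keV

First convert energy to wavelength:
λ = hc/E, with hc ≈ 1239.842 keV·pm (i.e. 1239.842 eV·nm)

For E = 355.4 keV = 355400 eV:
λ = 1239.842 keV·pm / 355.4 keV
λ = 3.4886 pm

Calculate the Compton shift:
Δλ = λ_C(1 - cos(92°)) = 2.4263 × 1.0349
Δλ = 2.5110 pm

Final wavelength:
λ' = 3.4886 + 2.5110 = 5.9996 pm

Final energy:
E' = hc/λ' = 1239.842 / 5.9996 = 206.6552 keV

(Intermediate values are shown rounded; full precision is carried through to the final answer.)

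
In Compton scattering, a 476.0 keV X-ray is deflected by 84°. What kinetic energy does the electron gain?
216.4778 keV

By energy conservation: K_e = E_initial - E_final

First find the scattered photon energy:
Initial wavelength: λ = hc/E = 2.6047 pm
Compton shift: Δλ = λ_C(1 - cos(84°)) = 2.1727 pm
Final wavelength: λ' = 2.6047 + 2.1727 = 4.7774 pm
Final photon energy: E' = hc/λ' = 259.5222 keV

Electron kinetic energy:
K_e = E - E' = 476.0000 - 259.5222 = 216.4778 keV

(Intermediate values are shown rounded; full precision is carried through to the final answer.)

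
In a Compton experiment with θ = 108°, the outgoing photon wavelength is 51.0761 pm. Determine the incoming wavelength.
47.9000 pm

From λ' = λ + Δλ, we have λ = λ' - Δλ

First calculate the Compton shift:
Δλ = λ_C(1 - cos θ)
Δλ = 2.4263 × (1 - cos(108°))
Δλ = 2.4263 × 1.3090
Δλ = 3.1761 pm

Initial wavelength:
λ = λ' - Δλ
λ = 51.0761 - 3.1761
λ = 47.9000 pm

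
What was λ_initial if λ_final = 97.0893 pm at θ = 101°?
94.2000 pm

From λ' = λ + Δλ, we have λ = λ' - Δλ

First calculate the Compton shift:
Δλ = λ_C(1 - cos θ)
Δλ = 2.4263 × (1 - cos(101°))
Δλ = 2.4263 × 1.1908
Δλ = 2.8893 pm

Initial wavelength:
λ = λ' - Δλ
λ = 97.0893 - 2.8893
λ = 94.2000 pm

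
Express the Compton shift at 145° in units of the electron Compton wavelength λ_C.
1.8192 λ_C

The Compton shift formula is:
Δλ = λ_C(1 - cos θ)

Dividing both sides by λ_C:
Δλ/λ_C = 1 - cos θ

For θ = 145°:
Δλ/λ_C = 1 - cos(145°)
Δλ/λ_C = 1 - -0.8192
Δλ/λ_C = 1.8192

This means the shift is 1.8192 × λ_C = 4.4138 pm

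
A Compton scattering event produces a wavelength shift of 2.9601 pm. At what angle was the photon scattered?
102.71°

From the Compton formula Δλ = λ_C(1 - cos θ), we can solve for θ:

cos θ = 1 - Δλ/λ_C

Given:
- Δλ = 2.9601 pm
- λ_C = h/(m_e·c) ≈ 2.42631024 pm

cos θ = 1 - 2.9601/2.42631024
cos θ = 1 - 1.220001
cos θ = -0.220001

θ = arccos(-0.220001)
θ = 102.71°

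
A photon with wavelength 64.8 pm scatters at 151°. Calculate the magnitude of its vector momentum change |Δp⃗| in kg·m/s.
1.9151e-23 kg·m/s

Photon momentum magnitude is p = h/λ.

Initial momentum:
p₀ = h/λ = 6.6261e-34/6.4800e-11 = 1.0225e-23 kg·m/s

After scattering:
λ' = λ + Δλ = 64.8 + 4.5484 = 69.3484 pm
p' = h/λ' = 6.6261e-34/6.9348e-11 = 9.5548e-24 kg·m/s

Momentum is a vector; the scattered photon's direction makes angle θ = 151° with the incident direction. The magnitude of the vector change Δp⃗ = p⃗₀ − p⃗' is found from the law of cosines:
|Δp⃗|² = p₀² + p'² − 2p₀p'cos θ
|Δp⃗|² = (1.0225e-23)² + (9.5548e-24)² − 2·1.0225e-23·9.5548e-24·cos(151°)
|Δp⃗| = 1.9151e-23 kg·m/s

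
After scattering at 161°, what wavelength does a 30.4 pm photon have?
35.1204 pm

Using the Compton scattering formula:
λ' = λ + Δλ = λ + λ_C(1 - cos θ)

Given:
- Initial wavelength λ = 30.4 pm
- Scattering angle θ = 161°
- Compton wavelength λ_C ≈ 2.4263 pm

Calculate the shift:
Δλ = 2.4263 × (1 - cos(161°))
Δλ = 2.4263 × 1.9455
Δλ = 4.7204 pm

Final wavelength:
λ' = 30.4 + 4.7204 = 35.1204 pm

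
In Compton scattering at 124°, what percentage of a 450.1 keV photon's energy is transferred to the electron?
0.5787 (or 57.87%)

Calculate initial and final photon energies:

Initial: E₀ = 450.1 keV → λ₀ = 2.7546 pm
Compton shift: Δλ = 3.7831 pm
Final wavelength: λ' = 6.5377 pm
Final energy: E' = 189.6456 keV

Fractional energy loss:
(E₀ - E')/E₀ = (450.1000 - 189.6456)/450.1000
= 260.4544/450.1000
= 0.5787
= 57.87%

(Intermediate values are shown rounded; full precision is carried through to the final answer.)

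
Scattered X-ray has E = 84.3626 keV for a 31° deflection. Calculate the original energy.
86.4000 keV

Convert final energy to wavelength (hc ≈ 1239.842 keV·pm):
λ' = hc/E' = 1239.842 / 84.3626 = 14.6966 pm

Calculate the Compton shift:
Δλ = λ_C(1 - cos(31°))
Δλ = 2.4263 × (1 - cos(31°))
Δλ = 0.3466 pm

Initial wavelength:
λ = λ' - Δλ = 14.6966 - 0.3466 = 14.3500 pm

Initial energy:
E = hc/λ = 1239.842 / 14.3500 = 86.4000 keV

(Intermediate values are shown rounded; full precision is carried through to the final answer.)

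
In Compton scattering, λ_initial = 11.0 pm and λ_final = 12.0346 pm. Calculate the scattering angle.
55.00°

First find the wavelength shift:
Δλ = λ' - λ = 12.0346 - 11.0 = 1.0346 pm

Using Δλ = λ_C(1 - cos θ), with λ_C = h/(m_e·c) ≈ 2.42631024 pm:
cos θ = 1 - Δλ/λ_C
cos θ = 1 - 1.0346/2.42631024
cos θ = 0.573591

θ = arccos(0.573591)
θ = 55.00°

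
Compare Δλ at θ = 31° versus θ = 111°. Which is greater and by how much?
111° produces the larger shift by a factor of 9.510

Calculate both shifts using Δλ = λ_C(1 - cos θ):

For θ₁ = 31°:
Δλ₁ = 2.4263 × (1 - cos(31°))
Δλ₁ = 2.4263 × 0.1428
Δλ₁ = 0.3466 pm

For θ₂ = 111°:
Δλ₂ = 2.4263 × (1 - cos(111°))
Δλ₂ = 2.4263 × 1.3584
Δλ₂ = 3.2958 pm

The 111° angle produces the larger shift.
Ratio: 3.2958/0.3466 = 9.510

(Intermediate values are shown rounded; full precision is carried through to the final answer.)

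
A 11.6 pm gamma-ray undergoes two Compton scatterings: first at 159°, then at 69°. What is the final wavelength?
17.8483 pm

Apply Compton shift twice:

First scattering at θ₁ = 159°:
Δλ₁ = λ_C(1 - cos(159°))
Δλ₁ = 2.4263 × 1.9336
Δλ₁ = 4.6915 pm

After first scattering:
λ₁ = 11.6 + 4.6915 = 16.2915 pm

Second scattering at θ₂ = 69°:
Δλ₂ = λ_C(1 - cos(69°))
Δλ₂ = 2.4263 × 0.6416
Δλ₂ = 1.5568 pm

Final wavelength:
λ₂ = 16.2915 + 1.5568 = 17.8483 pm

Total shift: Δλ_total = 4.6915 + 1.5568 = 6.2483 pm

(Intermediate values are shown rounded; full precision is carried through to the final answer.)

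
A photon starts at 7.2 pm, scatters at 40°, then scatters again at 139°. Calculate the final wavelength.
12.0251 pm

Apply Compton shift twice:

First scattering at θ₁ = 40°:
Δλ₁ = λ_C(1 - cos(40°))
Δλ₁ = 2.4263 × 0.2340
Δλ₁ = 0.5676 pm

After first scattering:
λ₁ = 7.2 + 0.5676 = 7.7676 pm

Second scattering at θ₂ = 139°:
Δλ₂ = λ_C(1 - cos(139°))
Δλ₂ = 2.4263 × 1.7547
Δλ₂ = 4.2575 pm

Final wavelength:
λ₂ = 7.7676 + 4.2575 = 12.0251 pm

Total shift: Δλ_total = 0.5676 + 4.2575 = 4.8251 pm

(Intermediate values are shown rounded; full precision is carried through to the final answer.)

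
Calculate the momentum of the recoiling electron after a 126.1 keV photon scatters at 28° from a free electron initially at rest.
3.2202e-23 kg·m/s

The electron is initially at rest, so by conservation of momentum:
p⃗_e = p⃗₀ − p⃗'  (incident photon momentum minus scattered photon momentum)

Photon momentum magnitudes (p = h/λ = E/c):
λ₀ = hc/E₀ = 9.8322 pm → p₀ = h/λ₀ = 6.7391e-23 kg·m/s
Δλ = λ_C(1 − cos 28°) = 0.2840 pm
λ' = 10.1162 pm → p' = h/λ' = 6.5499e-23 kg·m/s

The scattered photon makes angle θ = 28° with the incident direction, so by the law of cosines:
|p⃗_e|² = p₀² + p'² − 2p₀p'cos θ
|p⃗_e|² = (6.7391e-23)² + (6.5499e-23)² − 2·6.7391e-23·6.5499e-23·cos(28°)
|p⃗_e| = 3.2202e-23 kg·m/s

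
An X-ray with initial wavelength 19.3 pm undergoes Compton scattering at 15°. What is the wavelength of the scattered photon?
19.3827 pm

Using the Compton scattering formula:
λ' = λ + Δλ = λ + λ_C(1 - cos θ)

Given:
- Initial wavelength λ = 19.3 pm
- Scattering angle θ = 15°
- Compton wavelength λ_C ≈ 2.4263 pm

Calculate the shift:
Δλ = 2.4263 × (1 - cos(15°))
Δλ = 2.4263 × 0.0341
Δλ = 0.0827 pm

Final wavelength:
λ' = 19.3 + 0.0827 = 19.3827 pm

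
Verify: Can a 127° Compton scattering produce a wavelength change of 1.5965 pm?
No, inconsistent

Calculate the expected shift for θ = 127°:

Δλ_expected = λ_C(1 - cos(127°))
Δλ_expected = 2.4263 × (1 - cos(127°))
Δλ_expected = 2.4263 × 1.6018
Δλ_expected = 3.8865 pm

Given shift: 1.5965 pm
Expected shift: 3.8865 pm
Difference: 2.2900 pm

The values do not match. The given shift corresponds to θ ≈ 70.0°, not 127°.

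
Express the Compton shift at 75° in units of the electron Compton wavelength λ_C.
0.7412 λ_C

The Compton shift formula is:
Δλ = λ_C(1 - cos θ)

Dividing both sides by λ_C:
Δλ/λ_C = 1 - cos θ

For θ = 75°:
Δλ/λ_C = 1 - cos(75°)
Δλ/λ_C = 1 - 0.2588
Δλ/λ_C = 0.7412

This means the shift is 0.7412 × λ_C = 1.7983 pm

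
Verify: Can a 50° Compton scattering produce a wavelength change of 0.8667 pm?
Yes, consistent

Calculate the expected shift for θ = 50°:

Δλ_expected = λ_C(1 - cos(50°))
Δλ_expected = 2.4263 × (1 - cos(50°))
Δλ_expected = 2.4263 × 0.3572
Δλ_expected = 0.8667 pm

Given shift: 0.8667 pm
Expected shift: 0.8667 pm
Difference: 0.0000 pm

The values match. This is consistent with Compton scattering at the stated angle.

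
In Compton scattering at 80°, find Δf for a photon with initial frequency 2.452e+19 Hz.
3.454e+18 Hz (decrease)

Convert frequency to wavelength (c = 299792458 m/s):
λ₀ = c/f₀ = 299792458/2.452e+19 = 1.2226446e-11 m = 12.2264 pm

Calculate Compton shift:
Δλ = λ_C(1 - cos(80°)) = 2.0050 pm

Final wavelength:
λ' = λ₀ + Δλ = 12.2264 + 2.0050 = 14.2314 pm

Final frequency:
f' = c/λ' = 299792458/1.4231432e-11 = 2.1065516e+19 Hz

Frequency shift (decrease):
Δf = f₀ - f' = 2.452e+19 - 2.1065516e+19 = 3.454e+18 Hz

(Intermediate values are shown rounded; full precision is carried through to the final answer.)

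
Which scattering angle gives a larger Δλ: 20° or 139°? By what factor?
139° produces the larger shift by a factor of 29.096

Calculate both shifts using Δλ = λ_C(1 - cos θ):

For θ₁ = 20°:
Δλ₁ = 2.4263 × (1 - cos(20°))
Δλ₁ = 2.4263 × 0.0603
Δλ₁ = 0.1463 pm

For θ₂ = 139°:
Δλ₂ = 2.4263 × (1 - cos(139°))
Δλ₂ = 2.4263 × 1.7547
Δλ₂ = 4.2575 pm

The 139° angle produces the larger shift.
Ratio: 4.2575/0.1463 = 29.096

(Intermediate values are shown rounded; full precision is carried through to the final answer.)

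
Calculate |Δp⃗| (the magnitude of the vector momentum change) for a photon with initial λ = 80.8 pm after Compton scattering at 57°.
7.7738e-24 kg·m/s

Photon momentum magnitude is p = h/λ.

Initial momentum:
p₀ = h/λ = 6.6261e-34/8.0800e-11 = 8.2006e-24 kg·m/s

After scattering:
λ' = λ + Δλ = 80.8 + 1.1048 = 81.9048 pm
p' = h/λ' = 6.6261e-34/8.1905e-11 = 8.0900e-24 kg·m/s

Momentum is a vector; the scattered photon's direction makes angle θ = 57° with the incident direction. The magnitude of the vector change Δp⃗ = p⃗₀ − p⃗' is found from the law of cosines:
|Δp⃗|² = p₀² + p'² − 2p₀p'cos θ
|Δp⃗|² = (8.2006e-24)² + (8.0900e-24)² − 2·8.2006e-24·8.0900e-24·cos(57°)
|Δp⃗| = 7.7738e-24 kg·m/s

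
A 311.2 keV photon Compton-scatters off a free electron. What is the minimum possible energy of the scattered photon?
140.3062 keV (at θ = 180°)

The scattered photon has minimum energy when its wavelength is maximum, i.e., when the Compton shift Δλ = λ_C(1 − cos θ) is maximum. This occurs at θ = 180° (backscattering), giving Δλ_max = 2λ_C = 4.8526 pm.

Initial wavelength: λ₀ = hc/E₀ = 3.9841 pm
Maximum final wavelength: λ'_max = λ₀ + 2λ_C = 3.9841 + 4.8526 = 8.8367 pm
Minimum final energy: E'_min = hc/λ'_max = 140.3062 keV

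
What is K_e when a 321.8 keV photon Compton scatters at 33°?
29.6786 keV

By energy conservation: K_e = E_initial - E_final

First find the scattered photon energy:
Initial wavelength: λ = hc/E = 3.8528 pm
Compton shift: Δλ = λ_C(1 - cos(33°)) = 0.3914 pm
Final wavelength: λ' = 3.8528 + 0.3914 = 4.2443 pm
Final photon energy: E' = hc/λ' = 292.1214 keV

Electron kinetic energy:
K_e = E - E' = 321.8000 - 292.1214 = 29.6786 keV

(Intermediate values are shown rounded; full precision is carried through to the final answer.)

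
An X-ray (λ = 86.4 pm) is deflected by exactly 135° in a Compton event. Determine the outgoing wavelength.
90.5420 pm

Using the Compton formula: λ' = λ + λ_C(1 − cos θ)

For θ = 135°, cos θ = -√2/2 (exact) ≈ -0.7071, so:
1 − cos 135° = 1 − (-√2/2) ≈ 1.7071

Δλ = λ_C × 1.7071 = 2.4263 × 1.7071 = 4.1420 pm

λ' = 86.4 + 4.1420 = 90.5420 pm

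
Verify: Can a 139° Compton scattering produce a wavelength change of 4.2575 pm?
Yes, consistent

Calculate the expected shift for θ = 139°:

Δλ_expected = λ_C(1 - cos(139°))
Δλ_expected = 2.4263 × (1 - cos(139°))
Δλ_expected = 2.4263 × 1.7547
Δλ_expected = 4.2575 pm

Given shift: 4.2575 pm
Expected shift: 4.2575 pm
Difference: 0.0000 pm

The values match. This is consistent with Compton scattering at the stated angle.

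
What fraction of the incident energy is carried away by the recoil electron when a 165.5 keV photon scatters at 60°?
0.1394 (or 13.94%)

Calculate initial and final photon energies:

Initial: E₀ = 165.5 keV → λ₀ = 7.4915 pm
Compton shift: Δλ = 1.2132 pm
Final wavelength: λ' = 8.7046 pm
Final energy: E' = 142.4345 keV

Fractional energy loss:
(E₀ - E')/E₀ = (165.5000 - 142.4345)/165.5000
= 23.0655/165.5000
= 0.1394
= 13.94%

(Intermediate values are shown rounded; full precision is carried through to the final answer.)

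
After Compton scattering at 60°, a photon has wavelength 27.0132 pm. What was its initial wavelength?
25.8000 pm

From λ' = λ + Δλ, we have λ = λ' - Δλ

First calculate the Compton shift:
Δλ = λ_C(1 - cos θ)
Δλ = 2.4263 × (1 - cos(60°))
Δλ = 2.4263 × 0.5000
Δλ = 1.2132 pm

Initial wavelength:
λ = λ' - Δλ
λ = 27.0132 - 1.2132
λ = 25.8000 pm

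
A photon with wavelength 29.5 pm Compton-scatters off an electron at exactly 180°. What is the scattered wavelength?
34.3526 pm

Using the Compton formula: λ' = λ + λ_C(1 − cos θ)

For θ = 180°, cos θ = -1 (exact) = -1.0000, so:
1 − cos 180° = 1 − (-1) = 2.0000

Δλ = λ_C × 2.0000 = 2.4263 × 2.0000 = 4.8526 pm

λ' = 29.5 + 4.8526 = 34.3526 pm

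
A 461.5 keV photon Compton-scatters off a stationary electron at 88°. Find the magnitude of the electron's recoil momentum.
2.7555e-22 kg·m/s

The electron is initially at rest, so by conservation of momentum:
p⃗_e = p⃗₀ − p⃗'  (incident photon momentum minus scattered photon momentum)

Photon momentum magnitudes (p = h/λ = E/c):
λ₀ = hc/E₀ = 2.6865 pm → p₀ = h/λ₀ = 2.4664e-22 kg·m/s
Δλ = λ_C(1 − cos 88°) = 2.3416 pm
λ' = 5.0282 pm → p' = h/λ' = 1.3178e-22 kg·m/s

The scattered photon makes angle θ = 88° with the incident direction, so by the law of cosines:
|p⃗_e|² = p₀² + p'² − 2p₀p'cos θ
|p⃗_e|² = (2.4664e-22)² + (1.3178e-22)² − 2·2.4664e-22·1.3178e-22·cos(88°)
|p⃗_e| = 2.7555e-22 kg·m/s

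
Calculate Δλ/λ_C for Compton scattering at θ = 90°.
1.0000 λ_C

The Compton shift formula is:
Δλ = λ_C(1 - cos θ)

Dividing both sides by λ_C:
Δλ/λ_C = 1 - cos θ

For θ = 90°:
Δλ/λ_C = 1 - cos(90°)
Δλ/λ_C = 1 - 0.0000
Δλ/λ_C = 1.0000

This means the shift is 1.0000 × λ_C = 2.4263 pm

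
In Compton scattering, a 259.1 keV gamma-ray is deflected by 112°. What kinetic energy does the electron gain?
106.4178 keV

By energy conservation: K_e = E_initial - E_final

First find the scattered photon energy:
Initial wavelength: λ = hc/E = 4.7852 pm
Compton shift: Δλ = λ_C(1 - cos(112°)) = 3.3352 pm
Final wavelength: λ' = 4.7852 + 3.3352 = 8.1204 pm
Final photon energy: E' = hc/λ' = 152.6822 keV

Electron kinetic energy:
K_e = E - E' = 259.1000 - 152.6822 = 106.4178 keV

(Intermediate values are shown rounded; full precision is carried through to the final answer.)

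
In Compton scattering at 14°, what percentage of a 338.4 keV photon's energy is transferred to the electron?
0.0193 (or 1.93%)

Calculate initial and final photon energies:

Initial: E₀ = 338.4 keV → λ₀ = 3.6638 pm
Compton shift: Δλ = 0.0721 pm
Final wavelength: λ' = 3.7359 pm
Final energy: E' = 331.8717 keV

Fractional energy loss:
(E₀ - E')/E₀ = (338.4000 - 331.8717)/338.4000
= 6.5283/338.4000
= 0.0193
= 1.93%

(Intermediate values are shown rounded; full precision is carried through to the final answer.)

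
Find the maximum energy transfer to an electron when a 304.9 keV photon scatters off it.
165.8888 keV

Maximum energy transfer occurs at θ = 180° (backscattering).

Initial photon: E₀ = 304.9 keV → λ₀ = 4.0664 pm

Maximum Compton shift (at 180°):
Δλ_max = 2λ_C = 2 × 2.4263 = 4.8526 pm

Final wavelength:
λ' = 4.0664 + 4.8526 = 8.9190 pm

Minimum photon energy (maximum energy to electron):
E'_min = hc/λ' = 139.0112 keV

Maximum electron kinetic energy:
K_max = E₀ - E'_min = 304.9000 - 139.0112 = 165.8888 keV

(Intermediate values are shown rounded; full precision is carried through to the final answer.)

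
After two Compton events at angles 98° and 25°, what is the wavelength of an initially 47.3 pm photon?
50.2913 pm

Apply Compton shift twice:

First scattering at θ₁ = 98°:
Δλ₁ = λ_C(1 - cos(98°))
Δλ₁ = 2.4263 × 1.1392
Δλ₁ = 2.7640 pm

After first scattering:
λ₁ = 47.3 + 2.7640 = 50.0640 pm

Second scattering at θ₂ = 25°:
Δλ₂ = λ_C(1 - cos(25°))
Δλ₂ = 2.4263 × 0.0937
Δλ₂ = 0.2273 pm

Final wavelength:
λ₂ = 50.0640 + 0.2273 = 50.2913 pm

Total shift: Δλ_total = 2.7640 + 0.2273 = 2.9913 pm

(Intermediate values are shown rounded; full precision is carried through to the final answer.)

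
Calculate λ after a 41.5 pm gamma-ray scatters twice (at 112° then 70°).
46.4317 pm

Apply Compton shift twice:

First scattering at θ₁ = 112°:
Δλ₁ = λ_C(1 - cos(112°))
Δλ₁ = 2.4263 × 1.3746
Δλ₁ = 3.3352 pm

After first scattering:
λ₁ = 41.5 + 3.3352 = 44.8352 pm

Second scattering at θ₂ = 70°:
Δλ₂ = λ_C(1 - cos(70°))
Δλ₂ = 2.4263 × 0.6580
Δλ₂ = 1.5965 pm

Final wavelength:
λ₂ = 44.8352 + 1.5965 = 46.4317 pm

Total shift: Δλ_total = 3.3352 + 1.5965 = 4.9317 pm

(Intermediate values are shown rounded; full precision is carried through to the final answer.)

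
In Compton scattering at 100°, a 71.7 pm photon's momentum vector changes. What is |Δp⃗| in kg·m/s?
1.3890e-23 kg·m/s

Photon momentum magnitude is p = h/λ.

Initial momentum:
p₀ = h/λ = 6.6261e-34/7.1700e-11 = 9.2414e-24 kg·m/s

After scattering:
λ' = λ + Δλ = 71.7 + 2.8476 = 74.5476 pm
p' = h/λ' = 6.6261e-34/7.4548e-11 = 8.8884e-24 kg·m/s

Momentum is a vector; the scattered photon's direction makes angle θ = 100° with the incident direction. The magnitude of the vector change Δp⃗ = p⃗₀ − p⃗' is found from the law of cosines:
|Δp⃗|² = p₀² + p'² − 2p₀p'cos θ
|Δp⃗|² = (9.2414e-24)² + (8.8884e-24)² − 2·9.2414e-24·8.8884e-24·cos(100°)
|Δp⃗| = 1.3890e-23 kg·m/s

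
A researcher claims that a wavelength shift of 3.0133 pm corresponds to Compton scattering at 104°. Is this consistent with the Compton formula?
Yes, consistent

Calculate the expected shift for θ = 104°:

Δλ_expected = λ_C(1 - cos(104°))
Δλ_expected = 2.4263 × (1 - cos(104°))
Δλ_expected = 2.4263 × 1.2419
Δλ_expected = 3.0133 pm

Given shift: 3.0133 pm
Expected shift: 3.0133 pm
Difference: 0.0000 pm

The values match. This is consistent with Compton scattering at the stated angle.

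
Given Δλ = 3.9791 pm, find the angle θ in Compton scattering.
129.79°

From the Compton formula Δλ = λ_C(1 - cos θ), we can solve for θ:

cos θ = 1 - Δλ/λ_C

Given:
- Δλ = 3.9791 pm
- λ_C = h/(m_e·c) ≈ 2.42631024 pm

cos θ = 1 - 3.9791/2.42631024
cos θ = 1 - 1.639980
cos θ = -0.639980

θ = arccos(-0.639980)
θ = 129.79°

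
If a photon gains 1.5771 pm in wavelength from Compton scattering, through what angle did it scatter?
69.51°

From the Compton formula Δλ = λ_C(1 - cos θ), we can solve for θ:

cos θ = 1 - Δλ/λ_C

Given:
- Δλ = 1.5771 pm
- λ_C = h/(m_e·c) ≈ 2.42631024 pm

cos θ = 1 - 1.5771/2.42631024
cos θ = 1 - 0.649999
cos θ = 0.350001

θ = arccos(0.350001)
θ = 69.51°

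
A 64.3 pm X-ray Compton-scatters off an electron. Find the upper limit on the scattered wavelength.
69.1526 pm (at θ = 180°)

The Compton shift is Δλ = λ_C(1 − cos θ).

Since cos θ ranges from −1 to 1, the factor (1 − cos θ) ranges from 0 to 2; the maximum shift occurs at θ = 180° (backscattering):
Δλ_max = 2λ_C = 2 × 2.4263 pm = 4.8526 pm

Maximum scattered wavelength:
λ'_max = λ₀ + Δλ_max = 64.3 + 4.8526 = 69.1526 pm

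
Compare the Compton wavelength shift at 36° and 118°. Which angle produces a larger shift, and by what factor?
118° produces the larger shift by a factor of 7.694

Calculate both shifts using Δλ = λ_C(1 - cos θ):

For θ₁ = 36°:
Δλ₁ = 2.4263 × (1 - cos(36°))
Δλ₁ = 2.4263 × 0.1910
Δλ₁ = 0.4634 pm

For θ₂ = 118°:
Δλ₂ = 2.4263 × (1 - cos(118°))
Δλ₂ = 2.4263 × 1.4695
Δλ₂ = 3.5654 pm

The 118° angle produces the larger shift.
Ratio: 3.5654/0.4634 = 7.694

(Intermediate values are shown rounded; full precision is carried through to the final answer.)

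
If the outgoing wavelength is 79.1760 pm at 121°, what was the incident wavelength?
75.5000 pm

From λ' = λ + Δλ, we have λ = λ' - Δλ

First calculate the Compton shift:
Δλ = λ_C(1 - cos θ)
Δλ = 2.4263 × (1 - cos(121°))
Δλ = 2.4263 × 1.5150
Δλ = 3.6760 pm

Initial wavelength:
λ = λ' - Δλ
λ = 79.1760 - 3.6760
λ = 75.5000 pm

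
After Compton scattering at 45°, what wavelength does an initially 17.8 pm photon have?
18.5106 pm

Using the Compton formula: λ' = λ + λ_C(1 − cos θ)

For θ = 45°, cos θ = √2/2 (exact) ≈ 0.7071, so:
1 − cos 45° = 1 − (√2/2) ≈ 0.2929

Δλ = λ_C × 0.2929 = 2.4263 × 0.2929 = 0.7106 pm

λ' = 17.8 + 0.7106 = 18.5106 pm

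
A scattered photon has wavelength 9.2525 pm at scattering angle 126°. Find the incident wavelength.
5.4000 pm

From λ' = λ + Δλ, we have λ = λ' - Δλ

First calculate the Compton shift:
Δλ = λ_C(1 - cos θ)
Δλ = 2.4263 × (1 - cos(126°))
Δλ = 2.4263 × 1.5878
Δλ = 3.8525 pm

Initial wavelength:
λ = λ' - Δλ
λ = 9.2525 - 3.8525
λ = 5.4000 pm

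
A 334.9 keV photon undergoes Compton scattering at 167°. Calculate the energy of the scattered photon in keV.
145.9915 keV

First convert energy to wavelength:
λ = hc/E, with hc ≈ 1239.842 keV·pm (i.e. 1239.842 eV·nm)

For E = 334.9 keV = 334900 eV:
λ = 1239.842 keV·pm / 334.9 keV
λ = 3.7021 pm

Calculate the Compton shift:
Δλ = λ_C(1 - cos(167°)) = 2.4263 × 1.9744
Δλ = 4.7904 pm

Final wavelength:
λ' = 3.7021 + 4.7904 = 8.4926 pm

Final energy:
E' = hc/λ' = 1239.842 / 8.4926 = 145.9915 keV

(Intermediate values are shown rounded; full precision is carried through to the final answer.)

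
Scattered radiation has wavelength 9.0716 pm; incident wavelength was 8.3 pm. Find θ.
47.00°

First find the wavelength shift:
Δλ = λ' - λ = 9.0716 - 8.3 = 0.7716 pm

Using Δλ = λ_C(1 - cos θ), with λ_C = h/(m_e·c) ≈ 2.42631024 pm:
cos θ = 1 - Δλ/λ_C
cos θ = 1 - 0.7716/2.42631024
cos θ = 0.681986

θ = arccos(0.681986)
θ = 47.00°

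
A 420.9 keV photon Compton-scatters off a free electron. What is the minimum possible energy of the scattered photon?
158.9885 keV (at θ = 180°)

The scattered photon has minimum energy when its wavelength is maximum, i.e., when the Compton shift Δλ = λ_C(1 − cos θ) is maximum. This occurs at θ = 180° (backscattering), giving Δλ_max = 2λ_C = 4.8526 pm.

Initial wavelength: λ₀ = hc/E₀ = 2.9457 pm
Maximum final wavelength: λ'_max = λ₀ + 2λ_C = 2.9457 + 4.8526 = 7.7983 pm
Minimum final energy: E'_min = hc/λ'_max = 158.9885 keV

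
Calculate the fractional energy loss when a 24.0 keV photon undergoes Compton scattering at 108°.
0.0579 (or 5.79%)

Calculate initial and final photon energies:

Initial: E₀ = 24.0 keV → λ₀ = 51.6601 pm
Compton shift: Δλ = 3.1761 pm
Final wavelength: λ' = 54.8362 pm
Final energy: E' = 22.6099 keV

Fractional energy loss:
(E₀ - E')/E₀ = (24.0000 - 22.6099)/24.0000
= 1.3901/24.0000
= 0.0579
= 5.79%

(Intermediate values are shown rounded; full precision is carried through to the final answer.)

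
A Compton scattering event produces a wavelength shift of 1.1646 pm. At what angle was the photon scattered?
58.67°

From the Compton formula Δλ = λ_C(1 - cos θ), we can solve for θ:

cos θ = 1 - Δλ/λ_C

Given:
- Δλ = 1.1646 pm
- λ_C = h/(m_e·c) ≈ 2.42631024 pm

cos θ = 1 - 1.1646/2.42631024
cos θ = 1 - 0.479988
cos θ = 0.520012

θ = arccos(0.520012)
θ = 58.67°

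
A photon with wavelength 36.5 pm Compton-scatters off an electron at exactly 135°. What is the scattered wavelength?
40.6420 pm

Using the Compton formula: λ' = λ + λ_C(1 − cos θ)

For θ = 135°, cos θ = -√2/2 (exact) ≈ -0.7071, so:
1 − cos 135° = 1 − (-√2/2) ≈ 1.7071

Δλ = λ_C × 1.7071 = 2.4263 × 1.7071 = 4.1420 pm

λ' = 36.5 + 4.1420 = 40.6420 pm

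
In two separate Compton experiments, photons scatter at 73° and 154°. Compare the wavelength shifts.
154° produces the larger shift by a factor of 2.683

Calculate both shifts using Δλ = λ_C(1 - cos θ):

For θ₁ = 73°:
Δλ₁ = 2.4263 × (1 - cos(73°))
Δλ₁ = 2.4263 × 0.7076
Δλ₁ = 1.7169 pm

For θ₂ = 154°:
Δλ₂ = 2.4263 × (1 - cos(154°))
Δλ₂ = 2.4263 × 1.8988
Δλ₂ = 4.6071 pm

The 154° angle produces the larger shift.
Ratio: 4.6071/1.7169 = 2.683

(Intermediate values are shown rounded; full precision is carried through to the final answer.)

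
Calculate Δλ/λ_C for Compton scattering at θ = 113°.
1.3907 λ_C

The Compton shift formula is:
Δλ = λ_C(1 - cos θ)

Dividing both sides by λ_C:
Δλ/λ_C = 1 - cos θ

For θ = 113°:
Δλ/λ_C = 1 - cos(113°)
Δλ/λ_C = 1 - -0.3907
Δλ/λ_C = 1.3907

This means the shift is 1.3907 × λ_C = 3.3743 pm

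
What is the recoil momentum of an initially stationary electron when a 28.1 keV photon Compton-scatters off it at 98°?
2.2007e-23 kg·m/s

The electron is initially at rest, so by conservation of momentum:
p⃗_e = p⃗₀ − p⃗'  (incident photon momentum minus scattered photon momentum)

Photon momentum magnitudes (p = h/λ = E/c):
λ₀ = hc/E₀ = 44.1225 pm → p₀ = h/λ₀ = 1.5017e-23 kg·m/s
Δλ = λ_C(1 − cos 98°) = 2.7640 pm
λ' = 46.8865 pm → p' = h/λ' = 1.4132e-23 kg·m/s

The scattered photon makes angle θ = 98° with the incident direction, so by the law of cosines:
|p⃗_e|² = p₀² + p'² − 2p₀p'cos θ
|p⃗_e|² = (1.5017e-23)² + (1.4132e-23)² − 2·1.5017e-23·1.4132e-23·cos(98°)
|p⃗_e| = 2.2007e-23 kg·m/s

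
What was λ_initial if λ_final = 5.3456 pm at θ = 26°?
5.1000 pm

From λ' = λ + Δλ, we have λ = λ' - Δλ

First calculate the Compton shift:
Δλ = λ_C(1 - cos θ)
Δλ = 2.4263 × (1 - cos(26°))
Δλ = 2.4263 × 0.1012
Δλ = 0.2456 pm

Initial wavelength:
λ = λ' - Δλ
λ = 5.3456 - 0.2456
λ = 5.1000 pm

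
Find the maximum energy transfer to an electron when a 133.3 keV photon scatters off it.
45.7019 keV

Maximum energy transfer occurs at θ = 180° (backscattering).

Initial photon: E₀ = 133.3 keV → λ₀ = 9.3011 pm

Maximum Compton shift (at 180°):
Δλ_max = 2λ_C = 2 × 2.4263 = 4.8526 pm

Final wavelength:
λ' = 9.3011 + 4.8526 = 14.1538 pm

Minimum photon energy (maximum energy to electron):
E'_min = hc/λ' = 87.5981 keV

Maximum electron kinetic energy:
K_max = E₀ - E'_min = 133.3000 - 87.5981 = 45.7019 keV

(Intermediate values are shown rounded; full precision is carried through to the final answer.)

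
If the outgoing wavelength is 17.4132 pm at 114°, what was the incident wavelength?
14.0000 pm

From λ' = λ + Δλ, we have λ = λ' - Δλ

First calculate the Compton shift:
Δλ = λ_C(1 - cos θ)
Δλ = 2.4263 × (1 - cos(114°))
Δλ = 2.4263 × 1.4067
Δλ = 3.4132 pm

Initial wavelength:
λ = λ' - Δλ
λ = 17.4132 - 3.4132
λ = 14.0000 pm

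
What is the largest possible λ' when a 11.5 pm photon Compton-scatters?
16.3526 pm (at θ = 180°)

The Compton shift is Δλ = λ_C(1 − cos θ).

Since cos θ ranges from −1 to 1, the factor (1 − cos θ) ranges from 0 to 2; the maximum shift occurs at θ = 180° (backscattering):
Δλ_max = 2λ_C = 2 × 2.4263 pm = 4.8526 pm

Maximum scattered wavelength:
λ'_max = λ₀ + Δλ_max = 11.5 + 4.8526 = 16.3526 pm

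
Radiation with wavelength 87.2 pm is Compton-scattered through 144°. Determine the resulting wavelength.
91.5892 pm

Using the Compton scattering formula:
λ' = λ + Δλ = λ + λ_C(1 - cos θ)

Given:
- Initial wavelength λ = 87.2 pm
- Scattering angle θ = 144°
- Compton wavelength λ_C ≈ 2.4263 pm

Calculate the shift:
Δλ = 2.4263 × (1 - cos(144°))
Δλ = 2.4263 × 1.8090
Δλ = 4.3892 pm

Final wavelength:
λ' = 87.2 + 4.3892 = 91.5892 pm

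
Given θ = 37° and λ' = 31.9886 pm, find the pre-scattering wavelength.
31.5000 pm

From λ' = λ + Δλ, we have λ = λ' - Δλ

First calculate the Compton shift:
Δλ = λ_C(1 - cos θ)
Δλ = 2.4263 × (1 - cos(37°))
Δλ = 2.4263 × 0.2014
Δλ = 0.4886 pm

Initial wavelength:
λ = λ' - Δλ
λ = 31.9886 - 0.4886
λ = 31.5000 pm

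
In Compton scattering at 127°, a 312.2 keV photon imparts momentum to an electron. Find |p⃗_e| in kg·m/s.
2.2778e-22 kg·m/s

The electron is initially at rest, so by conservation of momentum:
p⃗_e = p⃗₀ − p⃗'  (incident photon momentum minus scattered photon momentum)

Photon momentum magnitudes (p = h/λ = E/c):
λ₀ = hc/E₀ = 3.9713 pm → p₀ = h/λ₀ = 1.6685e-22 kg·m/s
Δλ = λ_C(1 − cos 127°) = 3.8865 pm
λ' = 7.8578 pm → p' = h/λ' = 8.4325e-23 kg·m/s

The scattered photon makes angle θ = 127° with the incident direction, so by the law of cosines:
|p⃗_e|² = p₀² + p'² − 2p₀p'cos θ
|p⃗_e|² = (1.6685e-22)² + (8.4325e-23)² − 2·1.6685e-22·8.4325e-23·cos(127°)
|p⃗_e| = 2.2778e-22 kg·m/s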